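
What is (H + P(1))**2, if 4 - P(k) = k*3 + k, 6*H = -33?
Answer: 121/4 ≈ 30.250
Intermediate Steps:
H = -11/2 (H = (1/6)*(-33) = -11/2 ≈ -5.5000)
P(k) = 4 - 4*k (P(k) = 4 - (k*3 + k) = 4 - (3*k + k) = 4 - 4*k)
(H + P(1))**2 = (-11/2 + (4 - 4*1))**2 = (-11/2 + (4 - 4))**2 = (-11/2 + 0)**2 = (-11/2)**2 = 121/4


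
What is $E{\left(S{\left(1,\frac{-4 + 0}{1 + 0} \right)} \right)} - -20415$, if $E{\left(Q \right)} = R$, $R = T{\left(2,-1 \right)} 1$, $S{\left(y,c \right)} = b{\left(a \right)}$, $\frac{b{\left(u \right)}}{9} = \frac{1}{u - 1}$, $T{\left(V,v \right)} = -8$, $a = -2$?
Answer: $20407$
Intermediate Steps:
$b{\left(u \right)} = \frac{9}{-1 + u}$ ($b{\left(u \right)} = \frac{9}{u - 1} = \frac{9}{-1 + u}$)
$S{\left(y,c \right)} = -3$ ($S{\left(y,c \right)} = \frac{9}{-1 - 2} = \frac{9}{-3} = 9 \left(- \frac{1}{3}\right) = -3$)
$R = -8$ ($R = \left(-8\right) 1 = -8$)
$E{\left(Q \right)} = -8$
$E{\left(S{\left(1,\frac{-4 + 0}{1 + 0} \right)} \right)} - -20415 = -8 - -20415 = -8 + 20415 = 20407$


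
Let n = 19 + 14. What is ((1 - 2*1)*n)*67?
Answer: -2211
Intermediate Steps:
n = 33
((1 - 2*1)*n)*67 = ((1 - 2*1)*33)*67 = ((1 - 2)*33)*67 = -1*33*67 = -33*67 = -2211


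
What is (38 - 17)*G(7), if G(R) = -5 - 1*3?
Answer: -168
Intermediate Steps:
G(R) = -8 (G(R) = -5 - 3 = -8)
(38 - 17)*G(7) = (38 - 17)*(-8) = 21*(-8) = -168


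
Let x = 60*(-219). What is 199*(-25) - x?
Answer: 8165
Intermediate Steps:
x = -13140
199*(-25) - x = 199*(-25) - 1*(-13140) = -4975 + 13140 = 8165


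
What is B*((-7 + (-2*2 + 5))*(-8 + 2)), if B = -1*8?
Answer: -288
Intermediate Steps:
B = -8
B*((-7 + (-2*2 + 5))*(-8 + 2)) = -8*(-7 + (-2*2 + 5))*(-8 + 2) = -8*(-7 + (-4 + 5))*(-6) = -8*(-7 + 1)*(-6) = -(-48)*(-6) = -8*36 = -288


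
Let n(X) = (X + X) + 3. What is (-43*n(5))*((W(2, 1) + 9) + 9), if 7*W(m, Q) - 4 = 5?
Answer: -75465/7 ≈ -10781.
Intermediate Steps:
n(X) = 3 + 2*X (n(X) = 2*X + 3 = 3 + 2*X)
W(m, Q) = 9/7 (W(m, Q) = 4/7 + (⅐)*5 = 4/7 + 5/7 = 9/7)
(-43*n(5))*((W(2, 1) + 9) + 9) = (-43*(3 + 2*5))*((9/7 + 9) + 9) = (-43*(3 + 10))*(72/7 + 9) = -43*13*(135/7) = -559*135/7 = -75465/7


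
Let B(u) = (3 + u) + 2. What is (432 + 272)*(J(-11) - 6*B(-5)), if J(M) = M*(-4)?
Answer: 30976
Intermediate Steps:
B(u) = 5 + u
J(M) = -4*M
(432 + 272)*(J(-11) - 6*B(-5)) = (432 + 272)*(-4*(-11) - 6*(5 - 5)) = 704*(44 - 6*0) = 704*(44 + 0) = 704*44 = 30976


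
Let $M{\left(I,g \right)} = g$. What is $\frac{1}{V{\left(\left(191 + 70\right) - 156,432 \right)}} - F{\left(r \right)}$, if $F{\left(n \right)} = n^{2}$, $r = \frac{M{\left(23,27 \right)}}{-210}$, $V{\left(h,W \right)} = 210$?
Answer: $- \frac{173}{14700} \approx -0.011769$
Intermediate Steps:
$r = - \frac{9}{70}$ ($r = \frac{27}{-210} = 27 \left(- \frac{1}{210}\right) = - \frac{9}{70} \approx -0.12857$)
$\frac{1}{V{\left(\left(191 + 70\right) - 156,432 \right)}} - F{\left(r \right)} = \frac{1}{210} - \left(- \frac{9}{70}\right)^{2} = \frac{1}{210} - \frac{81}{4900} = - \frac{173}{14700}$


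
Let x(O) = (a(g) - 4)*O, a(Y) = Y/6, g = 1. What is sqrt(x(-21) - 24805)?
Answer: I*sqrt(98898)/2 ≈ 157.24*I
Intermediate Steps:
a(Y) = Y/6 (a(Y) = Y*(1/6) = Y/6)
x(O) = -23*O/6 (x(O) = ((1/6)*1 - 4)*O = (1/6 - 4)*O = -23*O/6)
sqrt(x(-21) - 24805) = sqrt(-23/6*(-21) - 24805) = sqrt(161/2 - 24805) = sqrt(-49449/2) = I*sqrt(98898)/2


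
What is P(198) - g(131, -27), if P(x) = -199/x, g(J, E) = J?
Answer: -26137/198 ≈ -132.01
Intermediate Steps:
P(198) - g(131, -27) = -199/198 - 1*131 = -199*1/198 - 131 = -199/198 - 131 = -26137/198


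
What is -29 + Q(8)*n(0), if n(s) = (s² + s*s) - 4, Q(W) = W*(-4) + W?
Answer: 67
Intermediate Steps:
Q(W) = -3*W (Q(W) = -4*W + W = -3*W)
n(s) = -4 + 2*s² (n(s) = (s² + s²) - 4 = 2*s² - 4 = -4 + 2*s²)
-29 + Q(8)*n(0) = -29 + (-3*8)*(-4 + 2*0²) = -29 - 24*(-4 + 2*0) = -29 - 24*(-4 + 0) = -29 - 24*(-4) = -29 + 96 = 67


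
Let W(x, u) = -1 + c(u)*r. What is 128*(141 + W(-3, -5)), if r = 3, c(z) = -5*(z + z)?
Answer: 37120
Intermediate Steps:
c(z) = -10*z
W(x, u) = -1 - 30*u (W(x, u) = -1 - 10*u*3 = -1 - 30*u)
128*(141 + W(-3, -5)) = 128*(141 + (-1 - 30*(-5))) = 128*(141 + (-1 + 150)) = 128*(141 + 149) = 128*290 = 37120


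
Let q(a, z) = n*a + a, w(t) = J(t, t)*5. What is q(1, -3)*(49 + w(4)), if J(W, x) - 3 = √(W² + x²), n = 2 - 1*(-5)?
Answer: 512 + 160*√2 ≈ 738.27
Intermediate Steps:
n = 7 (n = 2 + 5 = 7)
J(W, x) = 3 + √(W² + x²)
w(t) = 15 + 5*√2*√(t²) (w(t) = (3 + √(t² + t²))*5 = (3 + √(2*t²))*5 = (3 + √2*√(t²))*5 = 15 + 5*√2*√(t²))
q(a, z) = 8*a (q(a, z) = 7*a + a = 8*a)
q(1, -3)*(49 + w(4)) = (8*1)*(49 + (15 + 5*√2*√(4²))) = 8*(49 + (15 + 5*√2*√16)) = 8*(49 + (15 + 5*√2*4)) = 8*(49 + (15 + 20*√2)) = 8*(64 + 20*√2) = 512 + 160*√2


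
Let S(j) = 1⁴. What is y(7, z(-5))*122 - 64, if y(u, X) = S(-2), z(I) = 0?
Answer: 58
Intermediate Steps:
S(j) = 1
y(u, X) = 1
y(7, z(-5))*122 - 64 = 1*122 - 64 = 122 - 64 = 58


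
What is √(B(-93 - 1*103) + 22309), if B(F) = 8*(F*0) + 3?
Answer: 2*√5578 ≈ 149.37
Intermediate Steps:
B(F) = 3 (B(F) = 8*0 + 3 = 0 + 3 = 3)
√(B(-93 - 1*103) + 22309) = √(3 + 22309) = √22312 = 2*√5578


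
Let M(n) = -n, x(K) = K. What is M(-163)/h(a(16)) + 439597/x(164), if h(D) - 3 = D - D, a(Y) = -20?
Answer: 1345523/492 ≈ 2734.8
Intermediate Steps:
h(D) = 3 (h(D) = 3 + (D - D) = 3 + 0 = 3)
M(-163)/h(a(16)) + 439597/x(164) = -1*(-163)/3 + 439597/164 = 163*(⅓) + 439597*(1/164) = 163/3 + 439597/164 = 1345523/492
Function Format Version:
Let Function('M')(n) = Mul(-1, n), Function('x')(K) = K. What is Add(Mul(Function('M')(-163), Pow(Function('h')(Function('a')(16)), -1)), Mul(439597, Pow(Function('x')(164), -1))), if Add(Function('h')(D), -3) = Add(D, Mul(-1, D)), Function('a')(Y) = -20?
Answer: Rational(1345523, 492) ≈ 2734.8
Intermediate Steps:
Function('h')(D) = 3 (Function('h')(D) = Add(3, Add(D, Mul(-1, D))) = Add(3, 0) = 3)
Add(Mul(Function('M')(-163), Pow(Function('h')(Function('a')(16)), -1)), Mul(439597, Pow(Function('x')(164), -1))) = Add(Mul(Mul(-1, -163), Pow(3, -1)), Mul(439597, Pow(164, -1))) = Add(Mul(163, Rational(1, 3)), Mul(439597, Rational(1, 164))) = Add(Rational(163, 3), Rational(439597, 164)) = Rational(1345523, 492)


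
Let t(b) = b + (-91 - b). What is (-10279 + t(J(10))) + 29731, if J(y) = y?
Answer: 19361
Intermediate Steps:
t(b) = -91
(-10279 + t(J(10))) + 29731 = (-10279 - 91) + 29731 = -10370 + 29731 = 19361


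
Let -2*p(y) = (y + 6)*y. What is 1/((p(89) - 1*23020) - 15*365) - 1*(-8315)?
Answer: 544175173/65445 ≈ 8315.0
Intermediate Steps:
p(y) = -y*(6 + y)/2 (p(y) = -(y + 6)*y/2 = -(6 + y)*y/2 = -y*(6 + y)/2)
1/((p(89) - 1*23020) - 15*365) - 1*(-8315) = 1/((-½*89*(6 + 89) - 1*23020) - 15*365) - 1*(-8315) = 1/((-½*89*95 - 23020) - 5475) + 8315 = 1/((-8455/2 - 23020) - 5475) + 8315 = 1/(-54495/2 - 5475) + 8315 = 1/(-65445/2) + 8315 = -2/65445 + 8315 = 544175173/65445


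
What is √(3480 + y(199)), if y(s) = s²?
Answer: √43081 ≈ 207.56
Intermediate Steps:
√(3480 + y(199)) = √(3480 + 199²) = √(3480 + 39601) = √43081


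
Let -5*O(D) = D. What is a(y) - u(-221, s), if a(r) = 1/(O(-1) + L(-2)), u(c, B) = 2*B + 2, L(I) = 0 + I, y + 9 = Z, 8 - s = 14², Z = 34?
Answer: 3361/9 ≈ 373.44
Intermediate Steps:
O(D) = -D/5
s = -188 (s = 8 - 1*14² = 8 - 1*196 = 8 - 196 = -188)
y = 25 (y = -9 + 34 = 25)
L(I) = I
u(c, B) = 2 + 2*B
a(r) = -5/9 (a(r) = 1/(-⅕*(-1) - 2) = 1/(⅕ - 2) = 1/(-9/5) = -5/9)
a(y) - u(-221, s) = -5/9 - (2 + 2*(-188)) = -5/9 - (2 - 376) = -5/9 - 1*(-374) = -5/9 + 374 = 3361/9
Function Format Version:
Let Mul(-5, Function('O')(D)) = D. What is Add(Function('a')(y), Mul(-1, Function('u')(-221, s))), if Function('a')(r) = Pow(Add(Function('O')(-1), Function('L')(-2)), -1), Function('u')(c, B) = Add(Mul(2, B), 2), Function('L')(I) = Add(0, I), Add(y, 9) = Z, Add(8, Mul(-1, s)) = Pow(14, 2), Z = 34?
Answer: Rational(3361, 9) ≈ 373.44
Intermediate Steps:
Function('O')(D) = Mul(Rational(-1, 5), D)
s = -188 (s = Add(8, Mul(-1, Pow(14, 2))) = Add(8, Mul(-1, 196)) = Add(8, -196) = -188)
y = 25 (y = Add(-9, 34) = 25)
Function('L')(I) = I
Function('u')(c, B) = Add(2, Mul(2, B))
Function('a')(r) = Rational(-5, 9) (Function('a')(r) = Pow(Add(Mul(Rational(-1, 5), -1), -2), -1) = Pow(Add(Rational(1, 5), -2), -1) = Pow(Rational(-9, 5), -1) = Rational(-5, 9))
Add(Function('a')(y), Mul(-1, Function('u')(-221, s))) = Add(Rational(-5, 9), Mul(-1, Add(2, Mul(2, -188)))) = Add(Rational(-5, 9), Mul(-1, Add(2, -376))) = Add(Rational(-5, 9), Mul(-1, -374)) = Add(Rational(-5, 9), 374) = Rational(3361, 9)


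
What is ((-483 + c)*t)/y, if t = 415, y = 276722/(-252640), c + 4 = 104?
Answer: 241902800/1667 ≈ 1.4511e+5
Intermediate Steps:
c = 100 (c = -4 + 104 = 100)
y = -138361/126320 (y = 276722*(-1/252640) = -138361/126320 ≈ -1.0953)
((-483 + c)*t)/y = ((-483 + 100)*415)/(-138361/126320) = -383*415*(-126320/138361) = -158945*(-126320/138361) = 241902800/1667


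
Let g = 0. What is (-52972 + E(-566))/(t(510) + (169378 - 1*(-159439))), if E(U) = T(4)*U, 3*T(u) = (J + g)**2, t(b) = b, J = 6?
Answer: -59764/329327 ≈ -0.18147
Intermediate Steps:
T(u) = 12 (T(u) = (6 + 0)**2/3 = (1/3)*6**2 = (1/3)*36 = 12)
E(U) = 12*U
(-52972 + E(-566))/(t(510) + (169378 - 1*(-159439))) = (-52972 + 12*(-566))/(510 + (169378 - 1*(-159439))) = (-52972 - 6792)/(510 + (169378 + 159439)) = -59764/(510 + 328817) = -59764/329327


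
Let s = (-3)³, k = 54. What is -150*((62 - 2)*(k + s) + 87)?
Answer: -256050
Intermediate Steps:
s = -27
-150*((62 - 2)*(k + s) + 87) = -150*((62 - 2)*(54 - 27) + 87) = -150*(60*27 + 87) = -150*(1620 + 87) = -150*1707 = -256050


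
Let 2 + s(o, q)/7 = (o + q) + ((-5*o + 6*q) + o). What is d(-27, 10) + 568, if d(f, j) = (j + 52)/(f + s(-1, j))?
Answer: 133511/235 ≈ 568.13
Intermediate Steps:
s(o, q) = -14 - 21*o + 49*q (s(o, q) = -14 + 7*((o + q) + ((-5*o + 6*q) + o)) = -14 + 7*((o + q) + (-4*o + 6*q)) = -14 + 7*(-3*o + 7*q) = -14 + (-21*o + 49*q) = -14 - 21*o + 49*q)
d(f, j) = (52 + j)/(7 + f + 49*j) (d(f, j) = (j + 52)/(f + (-14 - 21*(-1) + 49*j)) = (52 + j)/(f + (-14 + 21 + 49*j)) = (52 + j)/(f + (7 + 49*j)) = (52 + j)/(7 + f + 49*j))
d(-27, 10) + 568 = (52 + 10)/(7 - 27 + 49*10) + 568 = 62/(7 - 27 + 490) + 568 = 62/470 + 568 = (1/470)*62 + 568 = 31/235 + 568 = 133511/235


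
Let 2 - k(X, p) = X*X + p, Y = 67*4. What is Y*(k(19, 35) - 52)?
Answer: -119528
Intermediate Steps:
Y = 268
k(X, p) = 2 - p - X**2 (k(X, p) = 2 - (X*X + p) = 2 - (X**2 + p) = 2 - (p + X**2) = 2 + (-p - X**2) = 2 - p - X**2)
Y*(k(19, 35) - 52) = 268*((2 - 1*35 - 1*19**2) - 52) = 268*((2 - 35 - 1*361) - 52) = 268*((2 - 35 - 361) - 52) = 268*(-394 - 52) = 268*(-446) = -119528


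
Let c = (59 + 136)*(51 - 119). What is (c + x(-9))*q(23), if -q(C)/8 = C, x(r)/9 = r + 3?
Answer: 2449776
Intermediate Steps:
x(r) = 27 + 9*r (x(r) = 9*(r + 3) = 9*(3 + r) = 27 + 9*r)
q(C) = -8*C
c = -13260 (c = 195*(-68) = -13260)
(c + x(-9))*q(23) = (-13260 + (27 + 9*(-9)))*(-8*23) = (-13260 + (27 - 81))*(-184) = (-13260 - 54)*(-184) = -13314*(-184) = 2449776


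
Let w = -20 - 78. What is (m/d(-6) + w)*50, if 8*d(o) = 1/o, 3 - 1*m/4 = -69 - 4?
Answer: -734500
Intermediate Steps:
w = -98
m = 304 (m = 12 - 4*(-69 - 4) = 12 - 4*(-73) = 12 + 292 = 304)
d(o) = 1/(8*o)
(m/d(-6) + w)*50 = (304/(((⅛)/(-6))) - 98)*50 = (304/(((⅛)*(-⅙))) - 98)*50 = (304/(-1/48) - 98)*50 = (304*(-48) - 98)*50 = (-14592 - 98)*50 = -14690*50 = -734500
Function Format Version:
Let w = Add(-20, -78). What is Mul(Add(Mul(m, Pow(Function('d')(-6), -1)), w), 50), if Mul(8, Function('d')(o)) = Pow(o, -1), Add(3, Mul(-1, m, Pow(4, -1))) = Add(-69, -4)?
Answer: -734500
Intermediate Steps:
w = -98
m = 304 (m = Add(12, Mul(-4, Add(-69, -4))) = Add(12, Mul(-4, -73)) = Add(12, 292) = 304)
Function('d')(o) = Mul(Rational(1, 8), Pow(o, -1))
Mul(Add(Mul(m, Pow(Function('d')(-6), -1)), w), 50) = Mul(Add(Mul(304, Pow(Mul(Rational(1, 8), Pow(-6, -1)), -1)), -98), 50) = Mul(Add(Mul(304, Pow(Mul(Rational(1, 8), Rational(-1, 6)), -1)), -98), 50) = Mul(Add(Mul(304, Pow(Rational(-1, 48), -1)), -98), 50) = Mul(Add(Mul(304, -48), -98), 50) = Mul(Add(-14592, -98), 50) = Mul(-14690, 50) = -734500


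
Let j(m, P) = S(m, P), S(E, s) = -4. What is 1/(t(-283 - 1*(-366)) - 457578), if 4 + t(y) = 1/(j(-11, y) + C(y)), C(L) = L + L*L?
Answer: -6968/3188431375 ≈ -2.1854e-6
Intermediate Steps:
j(m, P) = -4
C(L) = L + L²
t(y) = -4 + 1/(-4 + y*(1 + y))
1/(t(-283 - 1*(-366)) - 457578) = 1/((17 - 4*(-283 - 1*(-366))*(1 + (-283 - 1*(-366))))/(-4 + (-283 - 1*(-366))*(1 + (-283 - 1*(-366)))) - 457578) = 1/((17 - 4*(-283 + 366)*(1 + (-283 + 366)))/(-4 + (-283 + 366)*(1 + (-283 + 366))) - 457578) = 1/((17 - 4*83*(1 + 83))/(-4 + 83*(1 + 83)) - 457578) = 1/((17 - 4*83*84)/(-4 + 83*84) - 457578) = 1/((17 - 27888)/(-4 + 6972) - 457578) = 1/(-27871/6968 - 457578) = 1/(-3188431375/6968) = -6968/3188431375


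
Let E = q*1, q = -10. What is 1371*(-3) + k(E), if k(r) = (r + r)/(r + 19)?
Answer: -37037/9 ≈ -4115.2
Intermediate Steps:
E = -10 (E = -10*1 = -10)
k(r) = 2*r/(19 + r) (k(r) = (2*r)/(19 + r) = 2*r/(19 + r))
1371*(-3) + k(E) = 1371*(-3) + 2*(-10)/(19 - 10) = -4113 + 2*(-10)/9 = -4113 + 2*(-10)*(⅑) = -4113 - 20/9 = -37037/9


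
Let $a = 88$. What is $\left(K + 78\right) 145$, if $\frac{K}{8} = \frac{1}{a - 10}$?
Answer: $\frac{441670}{39} \approx 11325.0$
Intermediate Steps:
$K = \frac{4}{39}$ ($K = \frac{8}{88 - 10} = \frac{8}{78} = 8 \cdot \frac{1}{78} = \frac{4}{39} \approx 0.10256$)
$\left(K + 78\right) 145 = \left(\frac{4}{39} + 78\right) 145 = \frac{3046}{39} \cdot 145 = \frac{441670}{39}$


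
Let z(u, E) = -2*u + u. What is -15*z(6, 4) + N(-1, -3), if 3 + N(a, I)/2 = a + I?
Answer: 76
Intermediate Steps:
N(a, I) = -6 + 2*I + 2*a (N(a, I) = -6 + 2*(a + I) = -6 + 2*(I + a) = -6 + (2*I + 2*a) = -6 + 2*I + 2*a)
z(u, E) = -u
-15*z(6, 4) + N(-1, -3) = -(-15)*6 + (-6 + 2*(-3) + 2*(-1)) = -15*(-6) + (-6 - 6 - 2) = 90 - 14 = 76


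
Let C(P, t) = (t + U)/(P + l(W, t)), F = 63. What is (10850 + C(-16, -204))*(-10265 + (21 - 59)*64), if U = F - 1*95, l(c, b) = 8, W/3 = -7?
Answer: -276274023/2 ≈ -1.3814e+8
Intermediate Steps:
W = -21 (W = 3*(-7) = -21)
U = -32 (U = 63 - 1*95 = 63 - 95 = -32)
C(P, t) = (-32 + t)/(8 + P) (C(P, t) = (t - 32)/(P + 8) = (-32 + t)/(8 + P))
(10850 + C(-16, -204))*(-10265 + (21 - 59)*64) = (10850 + (-32 - 204)/(8 - 16))*(-10265 + (21 - 59)*64) = (10850 - 236/(-8))*(-10265 - 38*64) = (10850 - 1/8*(-236))*(-10265 - 2432) = (10850 + 59/2)*(-12697) = (21759/2)*(-12697) = -276274023/2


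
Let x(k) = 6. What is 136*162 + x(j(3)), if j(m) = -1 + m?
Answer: 22038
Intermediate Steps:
136*162 + x(j(3)) = 136*162 + 6 = 22032 + 6 = 22038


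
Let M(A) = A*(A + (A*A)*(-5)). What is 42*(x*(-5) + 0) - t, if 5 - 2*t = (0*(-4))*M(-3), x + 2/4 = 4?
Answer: -1475/2 ≈ -737.50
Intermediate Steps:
x = 7/2 (x = -½ + 4 = 7/2 ≈ 3.5000)
M(A) = A*(A - 5*A²) (M(A) = A*(A + A²*(-5)) = A*(A - 5*A²))
t = 5/2 (t = 5/2 - 0*(-4)*(-3)²*(1 - 5*(-3))/2 = 5/2 - 0*9*(1 + 15) = 5/2 - 0*9*16 = 5/2 - 0*144 = 5/2 - ½*0 = 5/2 + 0 = 5/2 ≈ 2.5000)
42*(x*(-5) + 0) - t = 42*((7/2)*(-5) + 0) - 1*5/2 = 42*(-35/2 + 0) - 5/2 = 42*(-35/2) - 5/2 = -735 - 5/2 = -1475/2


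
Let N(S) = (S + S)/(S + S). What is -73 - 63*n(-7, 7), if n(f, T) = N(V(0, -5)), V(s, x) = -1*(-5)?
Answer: -136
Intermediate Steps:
V(s, x) = 5
N(S) = 1 (N(S) = (2*S)/((2*S)) = (2*S)*(1/(2*S)) = 1)
n(f, T) = 1
-73 - 63*n(-7, 7) = -73 - 63*1 = -73 - 63 = -136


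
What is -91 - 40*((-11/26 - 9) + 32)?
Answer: -12923/13 ≈ -994.08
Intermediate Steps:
-91 - 40*((-11/26 - 9) + 32) = -91 - 40*(-245/26 + 32) = -91 - 40*587/26 = -91 - 11740/13 = -12923/13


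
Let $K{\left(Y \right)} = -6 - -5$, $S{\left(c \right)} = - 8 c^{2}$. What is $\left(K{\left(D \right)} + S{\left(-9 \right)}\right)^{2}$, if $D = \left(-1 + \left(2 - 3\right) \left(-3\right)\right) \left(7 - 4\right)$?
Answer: $421201$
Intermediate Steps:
$D = 6$ ($D = \left(-1 - -3\right) 3 = \left(-1 + 3\right) 3 = 2 \cdot 3 = 6$)
$K{\left(Y \right)} = -1$ ($K{\left(Y \right)} = -6 + 5 = -1$)
$\left(K{\left(D \right)} + S{\left(-9 \right)}\right)^{2} = \left(-1 - 8 \left(-9\right)^{2}\right)^{2} = \left(-1 - 648\right)^{2} = \left(-649\right)^{2} = 421201$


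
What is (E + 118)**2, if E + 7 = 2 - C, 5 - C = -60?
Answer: 2304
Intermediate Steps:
C = 65 (C = 5 - 1*(-60) = 5 + 60 = 65)
E = -70 (E = -7 + (2 - 1*65) = -7 + (2 - 65) = -7 - 63 = -70)
(E + 118)**2 = (-70 + 118)**2 = 48**2 = 2304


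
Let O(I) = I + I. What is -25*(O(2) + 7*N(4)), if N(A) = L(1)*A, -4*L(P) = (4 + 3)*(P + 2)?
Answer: 3575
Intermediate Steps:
L(P) = -7/2 - 7*P/4 (L(P) = -(4 + 3)*(P + 2)/4 = -7*(2 + P)/4 = -(14 + 7*P)/4 = -7/2 - 7*P/4)
O(I) = 2*I
N(A) = -21*A/4 (N(A) = (-7/2 - 7/4*1)*A = (-7/2 - 7/4)*A = -21*A/4)
-25*(O(2) + 7*N(4)) = -25*(2*2 + 7*(-21/4*4)) = -25*(4 + 7*(-21)) = -25*(4 - 147) = -25*(-143) = 3575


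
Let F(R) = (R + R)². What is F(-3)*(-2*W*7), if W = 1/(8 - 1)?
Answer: -72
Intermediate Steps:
W = ⅐ (W = 1/7 = ⅐ ≈ 0.14286)
F(R) = 4*R² (F(R) = (2*R)² = 4*R²)
F(-3)*(-2*W*7) = (4*(-3)²)*(-2*⅐*7) = (4*9)*(-2/7*7) = 36*(-2) = -72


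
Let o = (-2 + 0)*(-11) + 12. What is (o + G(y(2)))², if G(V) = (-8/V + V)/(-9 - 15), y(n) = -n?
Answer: 165649/144 ≈ 1150.3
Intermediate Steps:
G(V) = -V/24 + 1/(3*V) (G(V) = (V - 8/V)/(-24) = (V - 8/V)*(-1/24) = -V/24 + 1/(3*V))
o = 34 (o = -2*(-11) + 12 = 22 + 12 = 34)
(o + G(y(2)))² = (34 + (8 - (-1*2)²)/(24*((-1*2))))² = (34 + (1/24)*(8 - 1*(-2)²)/(-2))² = (34 + (1/24)*(-½)*(8 - 1*4))² = (34 + (1/24)*(-½)*(8 - 4))² = (34 + (1/24)*(-½)*4)² = (34 - 1/12)² = (407/12)² = 165649/144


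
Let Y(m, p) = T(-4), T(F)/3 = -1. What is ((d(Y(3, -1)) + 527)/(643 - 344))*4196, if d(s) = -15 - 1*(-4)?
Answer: 2165136/299 ≈ 7241.3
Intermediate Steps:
T(F) = -3 (T(F) = 3*(-1) = -3)
Y(m, p) = -3
d(s) = -11 (d(s) = -15 + 4 = -11)
((d(Y(3, -1)) + 527)/(643 - 344))*4196 = ((-11 + 527)/(643 - 344))*4196 = (516/299)*4196 = 2165136/299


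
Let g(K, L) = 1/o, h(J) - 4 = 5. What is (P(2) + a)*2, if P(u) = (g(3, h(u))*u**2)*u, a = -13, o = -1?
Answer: -42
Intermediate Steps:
h(J) = 9 (h(J) = 4 + 5 = 9)
g(K, L) = -1 (g(K, L) = 1/(-1) = -1)
P(u) = -u**3 (P(u) = (-u**2)*u = -u**3)
(P(2) + a)*2 = (-1*2**3 - 13)*2 = (-1*8 - 13)*2 = (-8 - 13)*2 = -21*2 = -42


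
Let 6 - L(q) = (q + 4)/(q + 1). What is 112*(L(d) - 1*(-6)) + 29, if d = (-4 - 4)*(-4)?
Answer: 13759/11 ≈ 1250.8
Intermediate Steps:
d = 32 (d = -8*(-4) = 32)
L(q) = 6 - (4 + q)/(1 + q) (L(q) = 6 - (q + 4)/(q + 1) = 6 - (4 + q)/(1 + q))
112*(L(d) - 1*(-6)) + 29 = 112*((2 + 5*32)/(1 + 32) - 1*(-6)) + 29 = 112*((2 + 160)/33 + 6) + 29 = 112*((1/33)*162 + 6) + 29 = 112*(54/11 + 6) + 29 = 112*(120/11) + 29 = 13440/11 + 29 = 13759/11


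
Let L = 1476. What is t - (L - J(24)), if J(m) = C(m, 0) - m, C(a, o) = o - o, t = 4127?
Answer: 2627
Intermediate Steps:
C(a, o) = 0
J(m) = -m (J(m) = 0 - m = -m)
t - (L - J(24)) = 4127 - (1476 - (-1)*24) = 4127 - (1476 - 1*(-24)) = 4127 - (1476 + 24) = 4127 - 1*1500 = 4127 - 1500 = 2627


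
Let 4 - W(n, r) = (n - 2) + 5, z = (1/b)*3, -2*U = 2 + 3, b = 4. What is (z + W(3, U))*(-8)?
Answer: 10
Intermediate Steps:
U = -5/2 (U = -(2 + 3)/2 = -1/2*5 = -5/2 ≈ -2.5000)
z = 3/4 (z = (1/4)*3 = 3/4 ≈ 0.75000)
W(n, r) = 1 - n (W(n, r) = 4 - ((n - 2) + 5) = 4 - ((-2 + n) + 5) = 4 - (3 + n) = 4 + (-3 - n) = 1 - n)
(z + W(3, U))*(-8) = (3/4 + (1 - 1*3))*(-8) = (3/4 + (1 - 3))*(-8) = (3/4 - 2)*(-8) = -5/4*(-8) = 10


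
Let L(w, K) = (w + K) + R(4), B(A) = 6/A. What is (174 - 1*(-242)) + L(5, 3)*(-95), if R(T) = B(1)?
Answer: -914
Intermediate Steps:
R(T) = 6 (R(T) = 6/1 = 6*1 = 6)
L(w, K) = 6 + K + w (L(w, K) = (w + K) + 6 = (K + w) + 6 = 6 + K + w)
(174 - 1*(-242)) + L(5, 3)*(-95) = (174 - 1*(-242)) + (6 + 3 + 5)*(-95) = (174 + 242) + 14*(-95) = 416 - 1330 = -914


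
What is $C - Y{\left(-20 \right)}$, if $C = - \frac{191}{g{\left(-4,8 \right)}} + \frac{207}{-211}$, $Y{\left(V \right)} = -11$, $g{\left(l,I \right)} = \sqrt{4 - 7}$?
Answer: $\frac{2114}{211} + \frac{191 i \sqrt{3}}{3} \approx 10.019 + 110.27 i$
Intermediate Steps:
$g{\left(l,I \right)} = i \sqrt{3}$ ($g{\left(l,I \right)} = \sqrt{-3} = i \sqrt{3}$)
$C = - \frac{207}{211} + \frac{191 i \sqrt{3}}{3}$ ($C = - \frac{191}{i \sqrt{3}} + \frac{207}{-211} = - 191 \left(- \frac{i \sqrt{3}}{3}\right) + 207 \left(- \frac{1}{211}\right) = \frac{191 i \sqrt{3}}{3} - \frac{207}{211} = - \frac{207}{211} + \frac{191 i \sqrt{3}}{3} \approx -0.98104 + 110.27 i$)
$C - Y{\left(-20 \right)} = \left(- \frac{207}{211} + \frac{191 i \sqrt{3}}{3}\right) - -11 = \left(- \frac{207}{211} + \frac{191 i \sqrt{3}}{3}\right) + 11 = \frac{2114}{211} + \frac{191 i \sqrt{3}}{3}$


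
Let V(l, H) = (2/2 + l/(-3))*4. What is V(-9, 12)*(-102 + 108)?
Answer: 96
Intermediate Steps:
V(l, H) = 4 - 4*l/3 (V(l, H) = (2*(½) + l*(-⅓))*4 = (1 - l/3)*4 = 4 - 4*l/3)
V(-9, 12)*(-102 + 108) = (4 - 4/3*(-9))*(-102 + 108) = (4 + 12)*6 = 16*6 = 96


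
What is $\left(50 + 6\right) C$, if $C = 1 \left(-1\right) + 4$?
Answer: $168$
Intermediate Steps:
$C = 3$ ($C = -1 + 4 = 3$)
$\left(50 + 6\right) C = \left(50 + 6\right) 3 = 56 \cdot 3 = 168$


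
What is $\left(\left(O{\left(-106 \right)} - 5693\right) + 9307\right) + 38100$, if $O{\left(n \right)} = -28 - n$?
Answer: $41792$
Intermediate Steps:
$\left(\left(O{\left(-106 \right)} - 5693\right) + 9307\right) + 38100 = \left(\left(\left(-28 - -106\right) - 5693\right) + 9307\right) + 38100 = \left(\left(\left(-28 + 106\right) - 5693\right) + 9307\right) + 38100 = \left(\left(78 - 5693\right) + 9307\right) + 38100 = \left(-5615 + 9307\right) + 38100 = 3692 + 38100 = 41792$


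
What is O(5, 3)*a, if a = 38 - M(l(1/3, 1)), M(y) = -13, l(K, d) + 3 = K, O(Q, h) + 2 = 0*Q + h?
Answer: 51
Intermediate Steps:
O(Q, h) = -2 + h (O(Q, h) = -2 + (0*Q + h) = -2 + (0 + h) = -2 + h)
l(K, d) = -3 + K
a = 51 (a = 38 - 1*(-13) = 38 + 13 = 51)
O(5, 3)*a = (-2 + 3)*51 = 1*51 = 51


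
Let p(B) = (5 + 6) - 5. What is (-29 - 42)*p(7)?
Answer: -426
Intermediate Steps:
p(B) = 6 (p(B) = 11 - 5 = 6)
(-29 - 42)*p(7) = (-29 - 42)*6 = -71*6 = -426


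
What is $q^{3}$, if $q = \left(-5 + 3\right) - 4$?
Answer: $-216$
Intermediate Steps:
$q = -6$ ($q = -2 - 4 = -6$)
$q^{3} = \left(-6\right)^{3} = -216$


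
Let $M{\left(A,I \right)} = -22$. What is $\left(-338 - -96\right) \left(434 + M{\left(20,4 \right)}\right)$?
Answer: $-99704$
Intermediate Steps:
$\left(-338 - -96\right) \left(434 + M{\left(20,4 \right)}\right) = \left(-338 - -96\right) \left(434 - 22\right) = \left(-338 + 96\right) 412 = \left(-242\right) 412 = -99704$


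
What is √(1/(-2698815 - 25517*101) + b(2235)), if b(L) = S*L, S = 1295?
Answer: 61*√338315966026922/659504 ≈ 1701.3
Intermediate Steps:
b(L) = 1295*L
√(1/(-2698815 - 25517*101) + b(2235)) = √(1/(-2698815 - 25517*101) + 1295*2235) = √(1/(-2698815 - 2577217) + 2894325) = √(1/(-5276032) + 2894325) = √(-1/5276032 + 2894325) = √(15270551318399/5276032) = 61*√338315966026922/659504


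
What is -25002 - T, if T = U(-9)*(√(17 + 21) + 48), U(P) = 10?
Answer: -25482 - 10*√38 ≈ -25544.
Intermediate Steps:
T = 480 + 10*√38 (T = 10*(√(17 + 21) + 48) = 10*(√38 + 48) = 10*(48 + √38) = 480 + 10*√38 ≈ 541.64)
-25002 - T = -25002 - (480 + 10*√38) = -25002 + (-480 - 10*√38) = -25482 - 10*√38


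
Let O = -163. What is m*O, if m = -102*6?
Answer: 99756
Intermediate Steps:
m = -612
m*O = -612*(-163) = 99756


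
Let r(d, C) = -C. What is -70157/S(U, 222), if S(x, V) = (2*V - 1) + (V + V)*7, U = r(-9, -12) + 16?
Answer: -70157/3551 ≈ -19.757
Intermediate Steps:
U = 28 (U = -1*(-12) + 16 = 12 + 16 = 28)
S(x, V) = -1 + 16*V (S(x, V) = (-1 + 2*V) + (2*V)*7 = (-1 + 2*V) + 14*V = -1 + 16*V)
-70157/S(U, 222) = -70157/(-1 + 16*222) = -70157/(-1 + 3552) = -70157/3551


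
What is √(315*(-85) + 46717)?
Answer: 13*√118 ≈ 141.22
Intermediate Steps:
√(315*(-85) + 46717) = √(-26775 + 46717) = √19942 = 13*√118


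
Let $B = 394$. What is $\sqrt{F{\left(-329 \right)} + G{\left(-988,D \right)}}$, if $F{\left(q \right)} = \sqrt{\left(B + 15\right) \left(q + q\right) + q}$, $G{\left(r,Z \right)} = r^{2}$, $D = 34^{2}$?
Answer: $\sqrt{976144 + 21 i \sqrt{611}} \approx 988.0 + 0.263 i$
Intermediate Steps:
$D = 1156$
$F{\left(q \right)} = 3 \sqrt{91} \sqrt{q}$ ($F{\left(q \right)} = \sqrt{\left(394 + 15\right) \left(q + q\right) + q} = \sqrt{409 \cdot 2 q + q} = \sqrt{818 q + q} = \sqrt{819 q} = 3 \sqrt{91} \sqrt{q}$)
$\sqrt{F{\left(-329 \right)} + G{\left(-988,D \right)}} = \sqrt{3 \sqrt{91} \sqrt{-329} + \left(-988\right)^{2}} = \sqrt{3 \sqrt{91} i \sqrt{329} + 976144} = \sqrt{21 i \sqrt{611} + 976144} = \sqrt{976144 + 21 i \sqrt{611}}$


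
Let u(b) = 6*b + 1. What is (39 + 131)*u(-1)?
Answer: -850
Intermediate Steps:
u(b) = 1 + 6*b
(39 + 131)*u(-1) = (39 + 131)*(1 + 6*(-1)) = 170*(1 - 6) = 170*(-5) = -850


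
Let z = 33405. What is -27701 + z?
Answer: 5704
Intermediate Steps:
-27701 + z = -27701 + 33405 = 5704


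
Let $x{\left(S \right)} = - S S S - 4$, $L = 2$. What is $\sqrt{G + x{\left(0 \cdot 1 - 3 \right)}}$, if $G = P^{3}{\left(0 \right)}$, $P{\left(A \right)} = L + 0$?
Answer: $\sqrt{31} \approx 5.5678$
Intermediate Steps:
$P{\left(A \right)} = 2$ ($P{\left(A \right)} = 2 + 0 = 2$)
$x{\left(S \right)} = -4 - S^{3}$ ($x{\left(S \right)} = - S^{2} S - 4 = - S^{3} - 4 = -4 - S^{3}$)
$G = 8$ ($G = 2^{3} = 8$)
$\sqrt{G + x{\left(0 \cdot 1 - 3 \right)}} = \sqrt{8 - \left(4 + \left(0 \cdot 1 - 3\right)^{3}\right)} = \sqrt{8 - \left(4 + \left(0 - 3\right)^{3}\right)} = \sqrt{8 - -23} = \sqrt{8 + \left(-4 + 27\right)} = \sqrt{8 + 23} = \sqrt{31}$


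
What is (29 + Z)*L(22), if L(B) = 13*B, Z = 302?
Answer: 94666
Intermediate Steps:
(29 + Z)*L(22) = (29 + 302)*(13*22) = 331*286 = 94666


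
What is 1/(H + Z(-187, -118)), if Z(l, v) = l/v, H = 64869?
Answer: 118/7654729 ≈ 1.5415e-5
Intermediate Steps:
1/(H + Z(-187, -118)) = 1/(64869 - 187/(-118)) = 1/(64869 - 187*(-1/118)) = 1/(64869 + 187/118) = 1/(7654729/118) = 118/7654729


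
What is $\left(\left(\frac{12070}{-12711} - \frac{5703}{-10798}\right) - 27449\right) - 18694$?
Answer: $- \frac{6333340462081}{137253378} \approx -46143.0$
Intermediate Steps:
$\left(\left(\frac{12070}{-12711} - \frac{5703}{-10798}\right) - 27449\right) - 18694 = \left(\left(12070 \left(- \frac{1}{12711}\right) - - \frac{5703}{10798}\right) - 27449\right) - 18694 = \left(\left(- \frac{12070}{12711} + \frac{5703}{10798}\right) - 27449\right) - 18694 = \left(- \frac{57841027}{137253378} - 27449\right) - 18694 = - \frac{3767525813749}{137253378} - 18694 = - \frac{6333340462081}{137253378}$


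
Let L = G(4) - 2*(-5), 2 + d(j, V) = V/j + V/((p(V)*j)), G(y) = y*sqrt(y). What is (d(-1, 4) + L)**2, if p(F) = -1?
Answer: 256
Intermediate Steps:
G(y) = y**(3/2)
d(j, V) = -2 (d(j, V) = -2 + (V/j + V/((-j))) = -2 + (V/j + V*(-1/j)) = -2 + (V/j - V/j) = -2 + 0 = -2)
L = 18 (L = 4**(3/2) - 2*(-5) = 8 + 10 = 18)
(d(-1, 4) + L)**2 = (-2 + 18)**2 = 16**2 = 256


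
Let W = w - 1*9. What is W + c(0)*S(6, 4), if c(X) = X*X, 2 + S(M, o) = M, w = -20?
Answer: -29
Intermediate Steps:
S(M, o) = -2 + M
c(X) = X²
W = -29 (W = -20 - 1*9 = -20 - 9 = -29)
W + c(0)*S(6, 4) = -29 + 0²*(-2 + 6) = -29 + 0*4 = -29 + 0 = -29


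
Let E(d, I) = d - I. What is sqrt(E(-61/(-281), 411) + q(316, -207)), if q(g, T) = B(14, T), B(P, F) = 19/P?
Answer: I*sqrt(6336419054)/3934 ≈ 20.234*I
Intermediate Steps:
q(g, T) = 19/14
sqrt(E(-61/(-281), 411) + q(316, -207)) = sqrt((-61/(-281) - 1*411) + 19/14) = sqrt((-61*(-1/281) - 411) + 19/14) = sqrt((61/281 - 411) + 19/14) = sqrt(-115430/281 + 19/14) = sqrt(-1610681/3934) = I*sqrt(6336419054)/3934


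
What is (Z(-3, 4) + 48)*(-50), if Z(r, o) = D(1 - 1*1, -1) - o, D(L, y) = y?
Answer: -2150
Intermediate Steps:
Z(r, o) = -1 - o
(Z(-3, 4) + 48)*(-50) = ((-1 - 1*4) + 48)*(-50) = ((-1 - 4) + 48)*(-50) = (-5 + 48)*(-50) = 43*(-50) = -2150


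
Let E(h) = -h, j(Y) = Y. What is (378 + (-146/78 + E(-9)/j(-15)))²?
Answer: 5362339984/38025 ≈ 1.4102e+5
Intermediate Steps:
(378 + (-146/78 + E(-9)/j(-15)))² = (378 + (-146/78 - 1*(-9)/(-15)))² = (378 + (-146*1/78 + 9*(-1/15)))² = (378 + (-73/39 - ⅗))² = (378 - 482/195)² = (73228/195)² = 5362339984/38025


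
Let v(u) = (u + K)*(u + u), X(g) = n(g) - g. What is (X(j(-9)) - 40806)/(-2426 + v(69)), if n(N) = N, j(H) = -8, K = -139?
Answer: 20403/6043 ≈ 3.3763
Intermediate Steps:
X(g) = 0 (X(g) = g - g = 0)
v(u) = 2*u*(-139 + u) (v(u) = (u - 139)*(u + u) = (-139 + u)*(2*u) = 2*u*(-139 + u))
(X(j(-9)) - 40806)/(-2426 + v(69)) = (0 - 40806)/(-2426 + 2*69*(-139 + 69)) = -40806/(-2426 + 2*69*(-70)) = -40806/(-2426 - 9660) = -40806/(-12086) = -40806*(-1/12086) = 20403/6043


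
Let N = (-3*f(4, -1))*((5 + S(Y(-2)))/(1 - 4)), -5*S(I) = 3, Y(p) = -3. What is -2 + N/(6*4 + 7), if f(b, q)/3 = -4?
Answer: -574/155 ≈ -3.7032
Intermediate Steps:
f(b, q) = -12 (f(b, q) = 3*(-4) = -12)
S(I) = -3/5 (S(I) = -1/5*3 = -3/5)
N = -264/5 (N = (-3*(-12))*((5 - 3/5)/(1 - 4)) = 36*((22/5)/(-3)) = 36*((22/5)*(-1/3)) = 36*(-22/15) = -264/5 ≈ -52.800)
-2 + N/(6*4 + 7) = -2 - 264/(5*(6*4 + 7)) = -2 - 264/(5*(24 + 7)) = -2 - 264/5/31 = -2 - 264/5*1/31 = -2 - 264/155 = -574/155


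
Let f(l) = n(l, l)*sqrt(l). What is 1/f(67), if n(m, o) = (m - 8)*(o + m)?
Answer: sqrt(67)/529702 ≈ 1.5453e-5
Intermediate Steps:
n(m, o) = (-8 + m)*(m + o)
f(l) = sqrt(l)*(-16*l + 2*l**2) (f(l) = (l**2 - 8*l - 8*l + l*l)*sqrt(l) = (l**2 - 8*l - 8*l + l**2)*sqrt(l) = (-16*l + 2*l**2)*sqrt(l) = sqrt(l)*(-16*l + 2*l**2))
1/f(67) = 1/(2*67**(3/2)*(-8 + 67)) = 1/(2*(67*sqrt(67))*59) = 1/(7906*sqrt(67)) = sqrt(67)/529702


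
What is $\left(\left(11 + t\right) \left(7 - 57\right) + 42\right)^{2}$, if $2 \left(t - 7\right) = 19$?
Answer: $1776889$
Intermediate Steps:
$t = \frac{33}{2}$ ($t = 7 + \frac{1}{2} \cdot 19 = 7 + \frac{19}{2} = \frac{33}{2} \approx 16.5$)
$\left(\left(11 + t\right) \left(7 - 57\right) + 42\right)^{2} = \left(\left(11 + \frac{33}{2}\right) \left(7 - 57\right) + 42\right)^{2} = \left(\frac{55}{2} \left(-50\right) + 42\right)^{2} = \left(-1375 + 42\right)^{2} = \left(-1333\right)^{2} = 1776889$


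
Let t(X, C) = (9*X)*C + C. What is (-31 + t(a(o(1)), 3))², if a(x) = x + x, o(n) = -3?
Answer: 36100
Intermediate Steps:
a(x) = 2*x
t(X, C) = C + 9*C*X (t(X, C) = 9*C*X + C = C + 9*C*X)
(-31 + t(a(o(1)), 3))² = (-31 + 3*(1 + 9*(2*(-3))))² = (-31 + 3*(1 + 9*(-6)))² = (-31 + 3*(1 - 54))² = (-31 + 3*(-53))² = (-31 - 159)² = (-190)² = 36100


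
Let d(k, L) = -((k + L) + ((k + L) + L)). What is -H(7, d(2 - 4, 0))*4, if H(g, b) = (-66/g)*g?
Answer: 264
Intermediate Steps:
d(k, L) = -3*L - 2*k (d(k, L) = -((L + k) + ((L + k) + L)) = -((L + k) + (k + 2*L)) = -(2*k + 3*L) = -3*L - 2*k)
H(g, b) = -66
-H(7, d(2 - 4, 0))*4 = -(-66)*4 = -1*(-264) = 264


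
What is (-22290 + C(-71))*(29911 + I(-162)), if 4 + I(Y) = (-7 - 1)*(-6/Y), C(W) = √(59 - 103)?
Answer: -5999583830/9 + 1614962*I*√11/27 ≈ -6.6662e+8 + 1.9838e+5*I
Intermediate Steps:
C(W) = 2*I*√11 (C(W) = √(-44) = 2*I*√11)
I(Y) = -4 + 48/Y (I(Y) = -4 + (-7 - 1)*(-6/Y) = -4 - (-48)/Y = -4 + 48/Y)
(-22290 + C(-71))*(29911 + I(-162)) = (-22290 + 2*I*√11)*(29911 + (-4 + 48/(-162))) = (-22290 + 2*I*√11)*(29911 + (-4 + 48*(-1/162))) = (-22290 + 2*I*√11)*(29911 + (-4 - 8/27)) = (-22290 + 2*I*√11)*(29911 - 116/27) = (-22290 + 2*I*√11)*(807481/27) = -5999583830/9 + 1614962*I*√11/27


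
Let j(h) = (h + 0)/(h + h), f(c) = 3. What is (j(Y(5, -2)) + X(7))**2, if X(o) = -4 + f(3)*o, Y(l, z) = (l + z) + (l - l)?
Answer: 1225/4 ≈ 306.25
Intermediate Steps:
Y(l, z) = l + z (Y(l, z) = (l + z) + 0 = l + z)
X(o) = -4 + 3*o
j(h) = 1/2 (j(h) = h/((2*h)) = h*(1/(2*h)) = 1/2)
(j(Y(5, -2)) + X(7))**2 = (1/2 + (-4 + 3*7))**2 = (1/2 + (-4 + 21))**2 = (1/2 + 17)**2 = (35/2)**2 = 1225/4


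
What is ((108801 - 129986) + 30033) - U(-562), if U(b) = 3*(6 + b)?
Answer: 10516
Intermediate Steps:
U(b) = 18 + 3*b
((108801 - 129986) + 30033) - U(-562) = ((108801 - 129986) + 30033) - (18 + 3*(-562)) = (-21185 + 30033) - (18 - 1686) = 8848 - 1*(-1668) = 8848 + 1668 = 10516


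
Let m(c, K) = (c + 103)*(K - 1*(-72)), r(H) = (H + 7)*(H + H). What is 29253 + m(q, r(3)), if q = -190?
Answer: 17769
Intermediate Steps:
r(H) = 2*H*(7 + H) (r(H) = (7 + H)*(2*H) = 2*H*(7 + H))
m(c, K) = (72 + K)*(103 + c) (m(c, K) = (103 + c)*(K + 72) = (103 + c)*(72 + K) = (72 + K)*(103 + c))
29253 + m(q, r(3)) = 29253 + (7416 + 72*(-190) + 103*(2*3*(7 + 3)) + (2*3*(7 + 3))*(-190)) = 29253 + (7416 - 13680 + 103*(2*3*10) + (2*3*10)*(-190)) = 29253 + (7416 - 13680 + 103*60 + 60*(-190)) = 29253 + (7416 - 13680 + 6180 - 11400) = 29253 - 11484 = 17769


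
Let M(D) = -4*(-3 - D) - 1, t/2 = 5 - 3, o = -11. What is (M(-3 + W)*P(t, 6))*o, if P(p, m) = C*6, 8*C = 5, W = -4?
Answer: 2805/4 ≈ 701.25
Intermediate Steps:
C = 5/8 (C = (⅛)*5 = 5/8 ≈ 0.62500)
t = 4 (t = 2*(5 - 3) = 2*2 = 4)
P(p, m) = 15/4 (P(p, m) = (5/8)*6 = 15/4)
M(D) = 11 + 4*D (M(D) = (12 + 4*D) - 1 = 11 + 4*D)
(M(-3 + W)*P(t, 6))*o = ((11 + 4*(-3 - 4))*(15/4))*(-11) = ((11 + 4*(-7))*(15/4))*(-11) = ((11 - 28)*(15/4))*(-11) = -17*15/4*(-11) = -255/4*(-11) = 2805/4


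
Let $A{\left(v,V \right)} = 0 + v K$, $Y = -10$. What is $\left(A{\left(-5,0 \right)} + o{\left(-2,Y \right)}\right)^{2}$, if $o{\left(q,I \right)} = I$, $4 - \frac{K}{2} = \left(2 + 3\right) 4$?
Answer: $22500$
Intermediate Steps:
$K = -32$ ($K = 8 - 2 \left(2 + 3\right) 4 = 8 - 2 \cdot 5 \cdot 4 = 8 - 40 = -32$)
$A{\left(v,V \right)} = - 32 v$ ($A{\left(v,V \right)} = 0 + v \left(-32\right) = 0 - 32 v = - 32 v$)
$\left(A{\left(-5,0 \right)} + o{\left(-2,Y \right)}\right)^{2} = \left(\left(-32\right) \left(-5\right) - 10\right)^{2} = \left(160 - 10\right)^{2} = 150^{2} = 22500$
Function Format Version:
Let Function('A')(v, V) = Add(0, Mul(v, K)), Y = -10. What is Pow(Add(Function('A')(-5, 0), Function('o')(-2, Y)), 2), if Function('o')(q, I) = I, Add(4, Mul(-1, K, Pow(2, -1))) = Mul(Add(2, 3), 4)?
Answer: 22500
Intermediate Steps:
K = -32 (K = Add(8, Mul(-2, Mul(Add(2, 3), 4))) = Add(8, Mul(-2, Mul(5, 4))) = Add(8, Mul(-2, 20)) = Add(8, -40) = -32)
Function('A')(v, V) = Mul(-32, v) (Function('A')(v, V) = Add(0, Mul(v, -32)) = Add(0, Mul(-32, v)) = Mul(-32, v))
Pow(Add(Function('A')(-5, 0), Function('o')(-2, Y)), 2) = Pow(Add(Mul(-32, -5), -10), 2) = Pow(Add(160, -10), 2) = Pow(150, 2) = 22500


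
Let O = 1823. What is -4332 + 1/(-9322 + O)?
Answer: -32485669/7499 ≈ -4332.0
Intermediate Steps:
-4332 + 1/(-9322 + O) = -4332 + 1/(-9322 + 1823) = -4332 + 1/(-7499) = -4332 - 1/7499 = -32485669/7499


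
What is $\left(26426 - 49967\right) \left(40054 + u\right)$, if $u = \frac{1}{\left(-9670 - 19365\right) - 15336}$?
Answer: $- \frac{41837913452853}{44371} \approx -9.4291 \cdot 10^{8}$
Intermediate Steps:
$u = - \frac{1}{44371}$ ($u = \frac{1}{-29035 - 15336} = \frac{1}{-44371} = - \frac{1}{44371} \approx -2.2537 \cdot 10^{-5}$)
$\left(26426 - 49967\right) \left(40054 + u\right) = \left(26426 - 49967\right) \left(40054 - \frac{1}{44371}\right) = \left(-23541\right) \frac{1777236033}{44371} = - \frac{41837913452853}{44371}$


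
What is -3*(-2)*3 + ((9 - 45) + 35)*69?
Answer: -51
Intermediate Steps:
-3*(-2)*3 + ((9 - 45) + 35)*69 = 6*3 + (-36 + 35)*69 = 18 - 1*69 = 18 - 69 = -51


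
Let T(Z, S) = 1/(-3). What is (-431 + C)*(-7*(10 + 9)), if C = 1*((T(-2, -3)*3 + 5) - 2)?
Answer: 57057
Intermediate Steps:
T(Z, S) = -⅓ (T(Z, S) = 1*(-⅓) = -⅓)
C = 2 (C = 1*((-⅓*3 + 5) - 2) = 1*((-1 + 5) - 2) = 1*(4 - 2) = 1*2 = 2)
(-431 + C)*(-7*(10 + 9)) = (-431 + 2)*(-7*(10 + 9)) = -(-3003)*19 = -429*(-133) = 57057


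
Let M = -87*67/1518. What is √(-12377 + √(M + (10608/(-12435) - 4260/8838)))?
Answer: √(-118132933363040965277700 + 3089426010*I*√49393123689021793230)/3089426010 ≈ 0.010224 + 111.25*I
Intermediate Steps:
M = -1943/506 (M = -5829*1/1518 = -1943/506 ≈ -3.8399)
√(-12377 + √(M + (10608/(-12435) - 4260/8838))) = √(-12377 + √(-1943/506 + (10608/(-12435) - 4260/8838))) = √(-12377 + √(-1943/506 + (10608*(-1/12435) - 4260*1/8838))) = √(-12377 + √(-1943/506 + (-3536/4145 - 710/1473))) = √(-12377 + √(-1943/506 - 8151478/6105585)) = √(-12377 + √(-15987799523/3089426010)) = √(-12377 + I*√49393123689021793230/3089426010)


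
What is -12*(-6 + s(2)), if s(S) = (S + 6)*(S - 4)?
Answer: 264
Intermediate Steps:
s(S) = (-4 + S)*(6 + S) (s(S) = (6 + S)*(-4 + S) = (-4 + S)*(6 + S))
-12*(-6 + s(2)) = -12*(-6 + (-24 + 2**2 + 2*2)) = -12*(-6 + (-24 + 4 + 4)) = -12*(-6 - 16) = -12*(-22) = 264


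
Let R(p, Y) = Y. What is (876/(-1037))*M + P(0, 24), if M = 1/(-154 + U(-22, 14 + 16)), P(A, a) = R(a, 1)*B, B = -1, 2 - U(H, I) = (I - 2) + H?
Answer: -81485/81923 ≈ -0.99465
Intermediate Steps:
U(H, I) = 4 - H - I (U(H, I) = 2 - ((I - 2) + H) = 2 - ((-2 + I) + H) = 2 - (-2 + H + I) = 2 + (2 - H - I) = 4 - H - I)
P(A, a) = -1 (P(A, a) = 1*(-1) = -1)
M = -1/158 (M = 1/(-154 + (4 - 1*(-22) - (14 + 16))) = 1/(-154 + (4 + 22 - 1*30)) = 1/(-154 + (4 + 22 - 30)) = 1/(-154 - 4) = 1/(-158) = -1/158 ≈ -0.0063291)
(876/(-1037))*M + P(0, 24) = (876/(-1037))*(-1/158) - 1 = (876*(-1/1037))*(-1/158) - 1 = -876/1037*(-1/158) - 1 = 438/81923 - 1 = -81485/81923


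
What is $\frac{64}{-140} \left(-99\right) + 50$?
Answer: $\frac{3334}{35} \approx 95.257$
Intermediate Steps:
$\frac{64}{-140} \left(-99\right) + 50 = 64 \left(- \frac{1}{140}\right) \left(-99\right) + 50 = \left(- \frac{16}{35}\right) \left(-99\right) + 50 = \frac{1584}{35} + 50 = \frac{3334}{35}$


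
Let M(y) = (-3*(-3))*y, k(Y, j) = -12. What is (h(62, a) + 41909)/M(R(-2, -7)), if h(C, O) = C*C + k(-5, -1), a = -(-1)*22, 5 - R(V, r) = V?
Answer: 15247/21 ≈ 726.05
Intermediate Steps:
R(V, r) = 5 - V
a = 22 (a = -1*(-22) = 22)
h(C, O) = -12 + C² (h(C, O) = C*C - 12 = C² - 12 = -12 + C²)
M(y) = 9*y
(h(62, a) + 41909)/M(R(-2, -7)) = ((-12 + 62²) + 41909)/((9*(5 - 1*(-2)))) = ((-12 + 3844) + 41909)/((9*(5 + 2))) = (3832 + 41909)/((9*7)) = 45741/63 = 45741*(1/63) = 15247/21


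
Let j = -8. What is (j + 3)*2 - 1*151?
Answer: -161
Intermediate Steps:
(j + 3)*2 - 1*151 = (-8 + 3)*2 - 1*151 = -5*2 - 151 = -10 - 151 = -161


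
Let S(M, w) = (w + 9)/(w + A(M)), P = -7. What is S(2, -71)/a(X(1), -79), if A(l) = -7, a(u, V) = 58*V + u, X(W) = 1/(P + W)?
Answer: -62/357409 ≈ -0.00017347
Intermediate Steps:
X(W) = 1/(-7 + W)
a(u, V) = u + 58*V
S(M, w) = (9 + w)/(-7 + w) (S(M, w) = (w + 9)/(w - 7) = (9 + w)/(-7 + w))
S(2, -71)/a(X(1), -79) = ((9 - 71)/(-7 - 71))/(1/(-7 + 1) + 58*(-79)) = (-62/(-78))/(1/(-6) - 4582) = (-1/78*(-62))/(-⅙ - 4582) = 31/(39*(-27493/6)) = (31/39)*(-6/27493) = -62/357409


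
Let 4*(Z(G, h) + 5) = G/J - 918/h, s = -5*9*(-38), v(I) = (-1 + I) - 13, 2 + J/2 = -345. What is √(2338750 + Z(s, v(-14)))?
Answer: √220779777814694/9716 ≈ 1529.3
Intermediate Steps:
J = -694 (J = -4 + 2*(-345) = -4 - 690 = -694)
v(I) = -14 + I
s = 1710 (s = -45*(-38) = 1710)
Z(G, h) = -5 - 459/(2*h) - G/2776 (Z(G, h) = -5 + (G/(-694) - 918/h)/4 = -5 + (G*(-1/694) - 918/h)/4 = -5 + (-G/694 - 918/h)/4 = -5 + (-918/h - G/694)/4 = -5 + (-459/(2*h) - G/2776) = -5 - 459/(2*h) - G/2776)
√(2338750 + Z(s, v(-14))) = √(2338750 + (-637092 + (-14 - 14)*(-13880 - 1*1710))/(2776*(-14 - 14))) = √(2338750 + (1/2776)*(-637092 - 28*(-13880 - 1710))/(-28)) = √(2338750 + (1/2776)*(-1/28)*(-637092 - 28*(-15590))) = √(2338750 + (1/2776)*(-1/28)*(-637092 + 436520)) = √(2338750 + (1/2776)*(-1/28)*(-200572)) = √(2338750 + 50143/19432) = √(45446640143/19432) = √220779777814694/9716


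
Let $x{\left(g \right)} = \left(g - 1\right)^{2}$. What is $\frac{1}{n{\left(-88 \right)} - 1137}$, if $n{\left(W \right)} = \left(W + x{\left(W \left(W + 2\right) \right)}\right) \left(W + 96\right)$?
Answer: $\frac{1}{458074071} \approx 2.1831 \cdot 10^{-9}$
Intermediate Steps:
$x{\left(g \right)} = \left(-1 + g\right)^{2}$
$n{\left(W \right)} = \left(96 + W\right) \left(W + \left(-1 + W \left(2 + W\right)\right)^{2}\right)$ ($n{\left(W \right)} = \left(W + \left(-1 + W \left(W + 2\right)\right)^{2}\right) \left(W + 96\right) = \left(W + \left(-1 + W \left(2 + W\right)\right)^{2}\right) \left(96 + W\right) = \left(96 + W\right) \left(W + \left(-1 + W \left(2 + W\right)\right)^{2}\right)$)
$\frac{1}{n{\left(-88 \right)} - 1137} = \frac{1}{\left(96 + \left(-88\right)^{5} - -25256 + 100 \left(-88\right)^{4} + 189 \left(-88\right)^{2} + 386 \left(-88\right)^{3}\right) - 1137} = \frac{1}{\left(96 - 5277319168 + 25256 + 100 \cdot 59969536 + 189 \cdot 7744 + 386 \left(-681472\right)\right) - 1137} = \frac{1}{\left(96 - 5277319168 + 25256 + 5996953600 + 1463616 - 263048192\right) - 1137} = \frac{1}{458075208 - 1137} = \frac{1}{458074071}$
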